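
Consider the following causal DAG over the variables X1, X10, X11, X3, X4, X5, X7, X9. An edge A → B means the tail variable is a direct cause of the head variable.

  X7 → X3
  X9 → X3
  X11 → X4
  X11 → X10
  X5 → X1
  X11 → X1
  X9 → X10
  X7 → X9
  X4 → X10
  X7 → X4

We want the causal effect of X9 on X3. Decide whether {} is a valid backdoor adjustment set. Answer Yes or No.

No

Backdoor paths from X9 to X3 (paths whose first edge points into X9):
  P1: X9 <- X7 -> X3
Condition 1 (no descendant of X9 in the set): holds — descendants of X9 are {X10, X3}; none are in {}.
Condition 2 (every backdoor path blocked by {}):
  P1: open — no interior node is in the conditioning set.
{} does not satisfy the backdoor criterion.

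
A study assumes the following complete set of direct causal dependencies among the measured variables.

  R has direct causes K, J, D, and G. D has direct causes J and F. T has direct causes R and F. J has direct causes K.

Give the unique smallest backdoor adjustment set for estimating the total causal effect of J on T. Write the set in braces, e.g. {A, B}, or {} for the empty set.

Variables eligible for adjustment (non-descendants of J, excluding J and T): {F, G, K}.
Backdoor paths from J to T:
  P1: J <- K -> R <- D <- F -> T
  P2: J <- K -> R -> T
The empty set is not sufficient: P2 (J <- K -> R -> T) has no collider blocking it and no conditioned non-collider, so it is open.
Try {K}:
  P1: blocked at fork node K ∈ conditioning set.
  P2: blocked at fork node K ∈ conditioning set.
{K} contains no descendant of J and blocks every backdoor path.
No other singleton works — e.g. {G} leaves P2 open — so {K} is the unique smallest valid adjustment set.

{K}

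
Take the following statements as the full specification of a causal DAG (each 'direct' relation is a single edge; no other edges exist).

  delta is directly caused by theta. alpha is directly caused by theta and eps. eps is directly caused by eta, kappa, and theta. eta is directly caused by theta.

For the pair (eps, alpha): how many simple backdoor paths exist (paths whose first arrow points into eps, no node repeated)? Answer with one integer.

A backdoor path from eps to alpha is any simple undirected path whose first edge points into eps (i.e. leaves eps via a parent).
Parents of eps: {eta, kappa, theta}.
Enumerating:
  P1: eps <- theta -> alpha
  P2: eps <- eta <- theta -> alpha
That exhausts the simple backdoor paths. Count: 2.

2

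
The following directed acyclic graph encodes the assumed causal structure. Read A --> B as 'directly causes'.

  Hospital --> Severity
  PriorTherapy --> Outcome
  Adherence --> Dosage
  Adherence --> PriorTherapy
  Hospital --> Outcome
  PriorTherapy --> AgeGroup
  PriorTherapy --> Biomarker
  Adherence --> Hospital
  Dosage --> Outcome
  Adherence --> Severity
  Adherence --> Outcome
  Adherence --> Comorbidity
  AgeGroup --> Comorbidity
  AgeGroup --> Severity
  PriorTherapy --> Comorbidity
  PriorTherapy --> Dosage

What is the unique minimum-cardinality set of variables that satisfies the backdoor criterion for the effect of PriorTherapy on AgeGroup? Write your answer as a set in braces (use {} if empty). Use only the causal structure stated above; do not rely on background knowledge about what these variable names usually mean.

{}

Variables eligible for adjustment (non-descendants of PriorTherapy, excluding PriorTherapy and AgeGroup): {Adherence, Hospital}.
Backdoor paths from PriorTherapy to AgeGroup:
  P1: PriorTherapy <- Adherence -> Hospital -> Severity <- AgeGroup
  P2: PriorTherapy <- Adherence -> Dosage -> Outcome <- Hospital -> Severity <- AgeGroup
  P3: PriorTherapy <- Adherence -> Severity <- AgeGroup
  P4: PriorTherapy <- Adherence -> Comorbidity <- AgeGroup
  P5: PriorTherapy <- Adherence -> Outcome <- Hospital -> Severity <- AgeGroup
Each backdoor path contains an unconditioned collider, so every path is already blocked with the empty conditioning set:
  P1: blocked at collider Severity (neither it nor any descendant is in the conditioning set).
  P2: blocked at collider Outcome (neither it nor any descendant is in the conditioning set).
  P3: blocked at collider Severity (neither it nor any descendant is in the conditioning set).
  P4: blocked at collider Comorbidity (neither it nor any descendant is in the conditioning set).
  P5: blocked at collider Outcome (neither it nor any descendant is in the conditioning set).
The empty set is therefore the unique smallest valid set.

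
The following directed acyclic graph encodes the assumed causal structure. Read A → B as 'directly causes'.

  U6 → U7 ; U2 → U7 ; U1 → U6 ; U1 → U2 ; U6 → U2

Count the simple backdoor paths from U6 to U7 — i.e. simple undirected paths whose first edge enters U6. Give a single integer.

A backdoor path from U6 to U7 is any simple undirected path whose first edge points into U6 (i.e. leaves U6 via a parent).
Parents of U6: {U1}.
Enumerating:
  P1: U6 <- U1 -> U2 -> U7
That exhausts the simple backdoor paths. Count: 1.

1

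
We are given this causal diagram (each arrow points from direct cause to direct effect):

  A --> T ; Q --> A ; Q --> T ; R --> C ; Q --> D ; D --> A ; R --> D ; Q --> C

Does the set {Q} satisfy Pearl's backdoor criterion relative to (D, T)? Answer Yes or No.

Backdoor paths from D to T (paths whose first edge points into D):
  P1: D <- Q -> A -> T
  P2: D <- Q -> T
  P3: D <- R -> C <- Q -> A -> T
  P4: D <- R -> C <- Q -> T
Condition 1 (no descendant of D in the set): holds — descendants of D are {A, T}; none are in {Q}.
Condition 2 (every backdoor path blocked by {Q}):
  P1: blocked at fork node Q ∈ conditioning set.
  P2: blocked at fork node Q ∈ conditioning set.
  P3: blocked at collider C (neither it nor any descendant is in the conditioning set).
  P4: blocked at collider C (neither it nor any descendant is in the conditioning set).
{Q} satisfies the backdoor criterion.

Yes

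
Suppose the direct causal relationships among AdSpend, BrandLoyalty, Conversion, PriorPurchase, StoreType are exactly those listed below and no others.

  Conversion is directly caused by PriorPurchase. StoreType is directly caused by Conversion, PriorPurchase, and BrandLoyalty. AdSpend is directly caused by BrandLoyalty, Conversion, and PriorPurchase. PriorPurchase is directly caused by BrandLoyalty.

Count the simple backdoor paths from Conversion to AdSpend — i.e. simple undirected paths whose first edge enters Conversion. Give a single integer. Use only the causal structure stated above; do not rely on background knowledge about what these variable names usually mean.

A backdoor path from Conversion to AdSpend is any simple undirected path whose first edge points into Conversion (i.e. leaves Conversion via a parent).
Parents of Conversion: {PriorPurchase}.
Enumerating:
  P1: Conversion <- PriorPurchase <- BrandLoyalty -> AdSpend
  P2: Conversion <- PriorPurchase -> StoreType <- BrandLoyalty -> AdSpend
  P3: Conversion <- PriorPurchase -> AdSpend
That exhausts the simple backdoor paths. Count: 3.

3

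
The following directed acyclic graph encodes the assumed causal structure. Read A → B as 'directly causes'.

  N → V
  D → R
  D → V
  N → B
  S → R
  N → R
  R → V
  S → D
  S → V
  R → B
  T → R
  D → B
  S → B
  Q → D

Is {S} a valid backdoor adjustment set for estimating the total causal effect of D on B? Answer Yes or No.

Yes

Backdoor paths from D to B (paths whose first edge points into D):
  P1: D <- S -> R <- N -> B
  P2: D <- S -> R -> B
  P3: D <- S -> R -> V <- N -> B
  P4: D <- S -> B
  P5: D <- S -> V <- N -> R -> B
  P6: D <- S -> V <- N -> B
  P7: D <- S -> V <- R <- N -> B
  P8: D <- S -> V <- R -> B
Condition 1 (no descendant of D in the set): holds — descendants of D are {B, R, V}; none are in {S}.
Condition 2 (every backdoor path blocked by {S}):
  P1: blocked at fork node S ∈ conditioning set.
  P2: blocked at fork node S ∈ conditioning set.
  P3: blocked at fork node S ∈ conditioning set.
  P4: blocked at fork node S ∈ conditioning set.
  P5: blocked at fork node S ∈ conditioning set.
  P6: blocked at fork node S ∈ conditioning set.
  P7: blocked at fork node S ∈ conditioning set.
  P8: blocked at fork node S ∈ conditioning set.
{S} satisfies the backdoor criterion.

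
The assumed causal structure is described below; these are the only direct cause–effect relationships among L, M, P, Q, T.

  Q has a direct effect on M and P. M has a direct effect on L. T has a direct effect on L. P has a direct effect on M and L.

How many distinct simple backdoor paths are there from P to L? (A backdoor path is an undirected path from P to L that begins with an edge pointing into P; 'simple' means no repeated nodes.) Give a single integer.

1

A backdoor path from P to L is any simple undirected path whose first edge points into P (i.e. leaves P via a parent).
Parents of P: {Q}.
Enumerating:
  P1: P <- Q -> M -> L
That exhausts the simple backdoor paths. Count: 1.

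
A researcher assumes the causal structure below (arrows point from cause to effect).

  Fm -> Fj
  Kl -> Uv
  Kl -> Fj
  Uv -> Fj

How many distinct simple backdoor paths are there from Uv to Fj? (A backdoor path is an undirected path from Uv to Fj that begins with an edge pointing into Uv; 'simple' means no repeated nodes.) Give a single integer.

A backdoor path from Uv to Fj is any simple undirected path whose first edge points into Uv (i.e. leaves Uv via a parent).
Parents of Uv: {Kl}.
Enumerating:
  P1: Uv <- Kl -> Fj
That exhausts the simple backdoor paths. Count: 1.

1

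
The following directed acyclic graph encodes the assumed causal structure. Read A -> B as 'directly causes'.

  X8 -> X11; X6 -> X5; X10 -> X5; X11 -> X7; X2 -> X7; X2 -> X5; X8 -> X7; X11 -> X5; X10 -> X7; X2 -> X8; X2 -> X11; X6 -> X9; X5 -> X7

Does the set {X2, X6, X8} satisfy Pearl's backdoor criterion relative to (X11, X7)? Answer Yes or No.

Backdoor paths from X11 to X7 (paths whose first edge points into X11):
  P1: X11 <- X2 -> X8 -> X7
  P2: X11 <- X2 -> X5 <- X10 -> X7
  P3: X11 <- X2 -> X5 -> X7
  P4: X11 <- X2 -> X7
  P5: X11 <- X8 <- X2 -> X5 <- X10 -> X7
  P6: X11 <- X8 <- X2 -> X5 -> X7
  P7: X11 <- X8 <- X2 -> X7
  P8: X11 <- X8 -> X7
Condition 1 (no descendant of X11 in the set): holds — descendants of X11 are {X5, X7}; none are in {X2, X6, X8}.
Condition 2 (every backdoor path blocked by {X2, X6, X8}):
  P1: blocked at fork node X2 ∈ conditioning set.
  P2: blocked at fork node X2 ∈ conditioning set.
  P3: blocked at fork node X2 ∈ conditioning set.
  P4: blocked at fork node X2 ∈ conditioning set.
  P5: blocked at chain node X8 ∈ conditioning set.
  P6: blocked at chain node X8 ∈ conditioning set.
  P7: blocked at chain node X8 ∈ conditioning set.
  P8: blocked at fork node X8 ∈ conditioning set.
{X2, X6, X8} satisfies the backdoor criterion.

Yes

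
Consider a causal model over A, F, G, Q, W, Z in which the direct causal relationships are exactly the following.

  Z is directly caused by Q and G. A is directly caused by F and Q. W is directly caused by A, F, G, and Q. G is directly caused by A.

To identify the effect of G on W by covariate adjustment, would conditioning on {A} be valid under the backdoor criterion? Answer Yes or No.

Yes

Backdoor paths from G to W (paths whose first edge points into G):
  P1: G <- A <- F -> W
  P2: G <- A <- Q -> W
  P3: G <- A -> W
Condition 1 (no descendant of G in the set): holds — descendants of G are {W, Z}; none are in {A}.
Condition 2 (every backdoor path blocked by {A}):
  P1: blocked at chain node A ∈ conditioning set.
  P2: blocked at chain node A ∈ conditioning set.
  P3: blocked at fork node A ∈ conditioning set.
{A} satisfies the backdoor criterion.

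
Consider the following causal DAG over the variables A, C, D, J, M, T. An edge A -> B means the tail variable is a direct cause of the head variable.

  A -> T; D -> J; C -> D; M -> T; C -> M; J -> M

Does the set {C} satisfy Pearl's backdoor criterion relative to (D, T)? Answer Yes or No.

Yes

Backdoor paths from D to T (paths whose first edge points into D):
  P1: D <- C -> M -> T
Condition 1 (no descendant of D in the set): holds — descendants of D are {J, M, T}; none are in {C}.
Condition 2 (every backdoor path blocked by {C}):
  P1: blocked at fork node C ∈ conditioning set.
{C} satisfies the backdoor criterion.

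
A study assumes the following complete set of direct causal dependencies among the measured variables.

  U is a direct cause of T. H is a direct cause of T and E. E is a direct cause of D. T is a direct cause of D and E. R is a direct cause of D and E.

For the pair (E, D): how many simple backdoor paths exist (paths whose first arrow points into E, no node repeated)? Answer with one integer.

3

A backdoor path from E to D is any simple undirected path whose first edge points into E (i.e. leaves E via a parent).
Parents of E: {H, R, T}.
Enumerating:
  P1: E <- H -> T -> D
  P2: E <- T -> D
  P3: E <- R -> D
That exhausts the simple backdoor paths. Count: 3.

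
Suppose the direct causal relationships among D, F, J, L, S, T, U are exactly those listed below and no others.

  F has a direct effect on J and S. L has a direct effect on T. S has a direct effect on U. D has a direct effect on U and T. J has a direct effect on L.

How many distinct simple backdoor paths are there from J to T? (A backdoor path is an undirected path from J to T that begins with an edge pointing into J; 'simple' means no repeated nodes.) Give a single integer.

1

A backdoor path from J to T is any simple undirected path whose first edge points into J (i.e. leaves J via a parent).
Parents of J: {F}.
Enumerating:
  P1: J <- F -> S -> U <- D -> T
That exhausts the simple backdoor paths. Count: 1.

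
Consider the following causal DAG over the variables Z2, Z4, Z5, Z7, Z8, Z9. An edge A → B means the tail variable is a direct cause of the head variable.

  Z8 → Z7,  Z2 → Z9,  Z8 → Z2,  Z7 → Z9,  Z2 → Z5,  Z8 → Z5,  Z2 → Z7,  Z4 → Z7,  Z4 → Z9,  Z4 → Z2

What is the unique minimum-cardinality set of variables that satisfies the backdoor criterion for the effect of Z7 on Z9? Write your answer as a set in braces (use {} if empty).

Variables eligible for adjustment (non-descendants of Z7, excluding Z7 and Z9): {Z2, Z4, Z5, Z8}.
Backdoor paths from Z7 to Z9:
  P1: Z7 <- Z8 -> Z2 <- Z4 -> Z9
  P2: Z7 <- Z8 -> Z2 -> Z9
  P3: Z7 <- Z8 -> Z5 <- Z2 <- Z4 -> Z9
  P4: Z7 <- Z8 -> Z5 <- Z2 -> Z9
  P5: Z7 <- Z4 -> Z2 -> Z9
  P6: Z7 <- Z4 -> Z9
  P7: Z7 <- Z2 <- Z4 -> Z9
  P8: Z7 <- Z2 -> Z9
The empty set is not sufficient: P2 (Z7 <- Z8 -> Z2 -> Z9) has no collider blocking it and no conditioned non-collider, so it is open.
Try {Z2, Z4}:
  P1: blocked at fork node Z4 ∈ conditioning set.
  P2: blocked at chain node Z2 ∈ conditioning set.
  P3: blocked at collider Z5 (neither it nor any descendant is in the conditioning set).
  P4: blocked at collider Z5 (neither it nor any descendant is in the conditioning set).
  P5: blocked at fork node Z4 ∈ conditioning set.
  P6: blocked at fork node Z4 ∈ conditioning set.
  P7: blocked at chain node Z2 ∈ conditioning set.
  P8: blocked at fork node Z2 ∈ conditioning set.
{Z2, Z4} contains no descendant of Z7 and blocks every backdoor path.
Every element of {Z2, Z4} is needed (dropping Z2 leaves P2 open; dropping Z4 leaves P1 open), so no proper subset is valid.
Among all size-2 subsets of the eligible variables, only {Z2, Z4} blocks every backdoor path, so it is the unique smallest valid adjustment set.

{Z2, Z4}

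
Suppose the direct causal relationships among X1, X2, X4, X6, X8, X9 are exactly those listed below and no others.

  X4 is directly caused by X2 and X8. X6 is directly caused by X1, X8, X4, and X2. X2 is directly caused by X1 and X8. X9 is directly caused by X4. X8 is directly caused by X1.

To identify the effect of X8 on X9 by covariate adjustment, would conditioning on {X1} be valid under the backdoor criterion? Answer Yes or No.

Backdoor paths from X8 to X9 (paths whose first edge points into X8):
  P1: X8 <- X1 -> X2 -> X4 -> X9
  P2: X8 <- X1 -> X2 -> X6 <- X4 -> X9
  P3: X8 <- X1 -> X6 <- X2 -> X4 -> X9
  P4: X8 <- X1 -> X6 <- X4 -> X9
Condition 1 (no descendant of X8 in the set): holds — descendants of X8 are {X2, X4, X6, X9}; none are in {X1}.
Condition 2 (every backdoor path blocked by {X1}):
  P1: blocked at fork node X1 ∈ conditioning set.
  P2: blocked at fork node X1 ∈ conditioning set.
  P3: blocked at fork node X1 ∈ conditioning set.
  P4: blocked at fork node X1 ∈ conditioning set.
{X1} satisfies the backdoor criterion.

Yes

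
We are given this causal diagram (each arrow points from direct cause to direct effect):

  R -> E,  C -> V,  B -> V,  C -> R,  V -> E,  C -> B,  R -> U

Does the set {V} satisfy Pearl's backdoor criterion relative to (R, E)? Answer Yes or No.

Yes

Backdoor paths from R to E (paths whose first edge points into R):
  P1: R <- C -> B -> V -> E
  P2: R <- C -> V -> E
Condition 1 (no descendant of R in the set): holds — descendants of R are {E, U}; none are in {V}.
Condition 2 (every backdoor path blocked by {V}):
  P1: blocked at chain node V ∈ conditioning set.
  P2: blocked at chain node V ∈ conditioning set.
{V} satisfies the backdoor criterion.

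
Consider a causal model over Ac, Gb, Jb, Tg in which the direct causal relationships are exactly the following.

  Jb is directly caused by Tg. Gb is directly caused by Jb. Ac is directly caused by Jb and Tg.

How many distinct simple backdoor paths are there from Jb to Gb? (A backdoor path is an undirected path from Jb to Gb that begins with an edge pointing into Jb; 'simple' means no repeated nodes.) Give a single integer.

A backdoor path from Jb to Gb is any simple undirected path whose first edge points into Jb (i.e. leaves Jb via a parent).
Parents of Jb: {Tg}.
No simple path from any parent of Jb reaches Gb without revisiting Jb, so there are no backdoor paths.

0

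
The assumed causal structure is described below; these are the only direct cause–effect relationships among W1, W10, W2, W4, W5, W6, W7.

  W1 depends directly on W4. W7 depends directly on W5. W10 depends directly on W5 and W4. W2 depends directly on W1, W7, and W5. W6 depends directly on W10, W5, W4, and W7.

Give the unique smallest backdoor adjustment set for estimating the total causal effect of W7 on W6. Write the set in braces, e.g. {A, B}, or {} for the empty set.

{W5}

Variables eligible for adjustment (non-descendants of W7, excluding W7 and W6): {W1, W10, W4, W5}.
Backdoor paths from W7 to W6:
  P1: W7 <- W5 -> W10 <- W4 -> W6
  P2: W7 <- W5 -> W10 -> W6
  P3: W7 <- W5 -> W6
  P4: W7 <- W5 -> W2 <- W1 <- W4 -> W10 -> W6
  P5: W7 <- W5 -> W2 <- W1 <- W4 -> W6
The empty set is not sufficient: P2 (W7 <- W5 -> W10 -> W6) has no collider blocking it and no conditioned non-collider, so it is open.
Try {W5}:
  P1: blocked at fork node W5 ∈ conditioning set.
  P2: blocked at fork node W5 ∈ conditioning set.
  P3: blocked at fork node W5 ∈ conditioning set.
  P4: blocked at fork node W5 ∈ conditioning set.
  P5: blocked at fork node W5 ∈ conditioning set.
{W5} contains no descendant of W7 and blocks every backdoor path.
No other singleton works — e.g. {W4} leaves P2 open — so {W5} is the unique smallest valid adjustment set.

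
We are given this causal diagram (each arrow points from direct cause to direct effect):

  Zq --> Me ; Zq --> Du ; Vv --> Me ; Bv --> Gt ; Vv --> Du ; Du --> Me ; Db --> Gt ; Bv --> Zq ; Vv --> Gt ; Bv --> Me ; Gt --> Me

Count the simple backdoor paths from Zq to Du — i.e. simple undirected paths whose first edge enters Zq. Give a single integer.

7

A backdoor path from Zq to Du is any simple undirected path whose first edge points into Zq (i.e. leaves Zq via a parent).
Parents of Zq: {Bv}.
Enumerating:
  P1: Zq <- Bv -> Gt <- Vv -> Du
  P2: Zq <- Bv -> Gt <- Vv -> Me <- Du
  P3: Zq <- Bv -> Gt -> Me <- Vv -> Du
  P4: Zq <- Bv -> Gt -> Me <- Du
  P5: Zq <- Bv -> Me <- Vv -> Du
  P6: Zq <- Bv -> Me <- Gt <- Vv -> Du
  P7: Zq <- Bv -> Me <- Du
That exhausts the simple backdoor paths. Count: 7.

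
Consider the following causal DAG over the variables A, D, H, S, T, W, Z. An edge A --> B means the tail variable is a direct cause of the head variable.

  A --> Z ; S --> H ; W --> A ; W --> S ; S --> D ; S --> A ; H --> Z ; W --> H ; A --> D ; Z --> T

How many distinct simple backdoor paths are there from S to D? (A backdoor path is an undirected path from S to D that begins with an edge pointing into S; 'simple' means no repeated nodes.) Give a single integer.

2

A backdoor path from S to D is any simple undirected path whose first edge points into S (i.e. leaves S via a parent).
Parents of S: {W}.
Enumerating:
  P1: S <- W -> H -> Z <- A -> D
  P2: S <- W -> A -> D
That exhausts the simple backdoor paths. Count: 2.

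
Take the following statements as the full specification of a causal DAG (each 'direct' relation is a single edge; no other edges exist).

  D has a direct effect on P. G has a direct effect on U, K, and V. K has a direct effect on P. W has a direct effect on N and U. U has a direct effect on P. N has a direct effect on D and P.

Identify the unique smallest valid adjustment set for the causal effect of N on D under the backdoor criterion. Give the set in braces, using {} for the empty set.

{}

Variables eligible for adjustment (non-descendants of N, excluding N and D): {G, K, U, V, W}.
Backdoor paths from N to D:
  P1: N <- W -> U <- G -> K -> P <- D
  P2: N <- W -> U -> P <- D
Each backdoor path contains an unconditioned collider, so every path is already blocked with the empty conditioning set:
  P1: blocked at collider U (neither it nor any descendant is in the conditioning set).
  P2: blocked at collider P (neither it nor any descendant is in the conditioning set).
The empty set is therefore the unique smallest valid set.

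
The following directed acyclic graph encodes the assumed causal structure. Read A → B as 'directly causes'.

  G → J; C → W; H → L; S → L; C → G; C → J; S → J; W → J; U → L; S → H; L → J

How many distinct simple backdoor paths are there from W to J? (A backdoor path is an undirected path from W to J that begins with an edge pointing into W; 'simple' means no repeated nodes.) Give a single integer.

2

A backdoor path from W to J is any simple undirected path whose first edge points into W (i.e. leaves W via a parent).
Parents of W: {C}.
Enumerating:
  P1: W <- C -> G -> J
  P2: W <- C -> J
That exhausts the simple backdoor paths. Count: 2.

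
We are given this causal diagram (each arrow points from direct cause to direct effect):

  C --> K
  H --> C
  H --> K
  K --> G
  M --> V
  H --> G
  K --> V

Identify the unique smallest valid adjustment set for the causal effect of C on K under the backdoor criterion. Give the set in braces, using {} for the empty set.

Variables eligible for adjustment (non-descendants of C, excluding C and K): {H, M}.
Backdoor paths from C to K:
  P1: C <- H -> K
  P2: C <- H -> G <- K
The empty set is not sufficient: P1 (C <- H -> K) has no collider blocking it and no conditioned non-collider, so it is open.
Try {H}:
  P1: blocked at fork node H ∈ conditioning set.
  P2: blocked at fork node H ∈ conditioning set.
{H} contains no descendant of C and blocks every backdoor path.
No other singleton works — e.g. {M} leaves P1 open — so {H} is the unique smallest valid adjustment set.

{H}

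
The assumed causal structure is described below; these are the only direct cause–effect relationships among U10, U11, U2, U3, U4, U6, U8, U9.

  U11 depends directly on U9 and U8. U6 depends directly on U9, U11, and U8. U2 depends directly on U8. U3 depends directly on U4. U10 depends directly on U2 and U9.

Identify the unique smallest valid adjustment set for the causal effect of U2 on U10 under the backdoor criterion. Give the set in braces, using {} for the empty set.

{}

Variables eligible for adjustment (non-descendants of U2, excluding U2 and U10): {U11, U3, U4, U6, U8, U9}.
Backdoor paths from U2 to U10:
  P1: U2 <- U8 -> U11 <- U9 -> U10
  P2: U2 <- U8 -> U11 -> U6 <- U9 -> U10
  P3: U2 <- U8 -> U6 <- U9 -> U10
  P4: U2 <- U8 -> U6 <- U11 <- U9 -> U10
Each backdoor path contains an unconditioned collider, so every path is already blocked with the empty conditioning set:
  P1: blocked at collider U11 (neither it nor any descendant is in the conditioning set).
  P2: blocked at collider U6 (neither it nor any descendant is in the conditioning set).
  P3: blocked at collider U6 (neither it nor any descendant is in the conditioning set).
  P4: blocked at collider U6 (neither it nor any descendant is in the conditioning set).
The empty set is therefore the unique smallest valid set.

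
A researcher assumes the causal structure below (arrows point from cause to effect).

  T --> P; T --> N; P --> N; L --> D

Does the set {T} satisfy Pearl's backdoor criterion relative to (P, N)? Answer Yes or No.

Yes

Backdoor paths from P to N (paths whose first edge points into P):
  P1: P <- T -> N
Condition 1 (no descendant of P in the set): holds — descendants of P are {N}; none are in {T}.
Condition 2 (every backdoor path blocked by {T}):
  P1: blocked at fork node T ∈ conditioning set.
{T} satisfies the backdoor criterion.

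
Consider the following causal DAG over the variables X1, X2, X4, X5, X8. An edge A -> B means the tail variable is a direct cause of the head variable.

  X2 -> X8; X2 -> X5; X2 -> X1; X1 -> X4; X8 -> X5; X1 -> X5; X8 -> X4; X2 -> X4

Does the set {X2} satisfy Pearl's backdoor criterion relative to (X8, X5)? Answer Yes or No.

Backdoor paths from X8 to X5 (paths whose first edge points into X8):
  P1: X8 <- X2 -> X1 -> X5
  P2: X8 <- X2 -> X5
  P3: X8 <- X2 -> X4 <- X1 -> X5
Condition 1 (no descendant of X8 in the set): holds — descendants of X8 are {X4, X5}; none are in {X2}.
Condition 2 (every backdoor path blocked by {X2}):
  P1: blocked at fork node X2 ∈ conditioning set.
  P2: blocked at fork node X2 ∈ conditioning set.
  P3: blocked at fork node X2 ∈ conditioning set.
{X2} satisfies the backdoor criterion.

Yes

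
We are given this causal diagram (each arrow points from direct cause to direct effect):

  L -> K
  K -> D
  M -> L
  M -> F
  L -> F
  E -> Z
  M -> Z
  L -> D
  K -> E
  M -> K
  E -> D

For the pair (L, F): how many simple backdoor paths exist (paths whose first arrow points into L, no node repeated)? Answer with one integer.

A backdoor path from L to F is any simple undirected path whose first edge points into L (i.e. leaves L via a parent).
Parents of L: {M}.
Enumerating:
  P1: L <- M -> F
That exhausts the simple backdoor paths. Count: 1.

1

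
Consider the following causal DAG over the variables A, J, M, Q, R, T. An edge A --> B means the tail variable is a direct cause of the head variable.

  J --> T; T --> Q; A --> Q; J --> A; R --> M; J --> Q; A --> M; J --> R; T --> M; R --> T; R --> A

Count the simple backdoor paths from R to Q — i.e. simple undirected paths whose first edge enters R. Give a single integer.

5

A backdoor path from R to Q is any simple undirected path whose first edge points into R (i.e. leaves R via a parent).
Parents of R: {J}.
Enumerating:
  P1: R <- J -> A -> Q
  P2: R <- J -> A -> M <- T -> Q
  P3: R <- J -> T -> Q
  P4: R <- J -> T -> M <- A -> Q
  P5: R <- J -> Q
That exhausts the simple backdoor paths. Count: 5.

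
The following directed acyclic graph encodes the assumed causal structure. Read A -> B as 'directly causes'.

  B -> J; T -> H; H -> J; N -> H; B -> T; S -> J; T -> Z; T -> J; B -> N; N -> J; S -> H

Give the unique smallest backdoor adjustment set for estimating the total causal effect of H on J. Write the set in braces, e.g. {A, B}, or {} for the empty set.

{N, S, T}

Variables eligible for adjustment (non-descendants of H, excluding H and J): {B, N, S, T, Z}.
Backdoor paths from H to J:
  P1: H <- S -> J
  P2: H <- T <- B -> N -> J
  P3: H <- T <- B -> J
  P4: H <- T -> J
  P5: H <- N <- B -> T -> J
  P6: H <- N <- B -> J
  P7: H <- N -> J
The empty set is not sufficient: P1 (H <- S -> J) has no collider blocking it and no conditioned non-collider, so it is open.
Try {N, S, T}:
  P1: blocked at fork node S ∈ conditioning set.
  P2: blocked at chain node T ∈ conditioning set.
  P3: blocked at chain node T ∈ conditioning set.
  P4: blocked at fork node T ∈ conditioning set.
  P5: blocked at chain node N ∈ conditioning set.
  P6: blocked at chain node N ∈ conditioning set.
  P7: blocked at fork node N ∈ conditioning set.
{N, S, T} contains no descendant of H and blocks every backdoor path.
Every element of {N, S, T} is needed (dropping N leaves P6 open; dropping S leaves P1 open; dropping T leaves P3 open), so no proper subset is valid.
Among all size-3 subsets of the eligible variables, only {N, S, T} blocks every backdoor path, so it is the unique smallest valid adjustment set.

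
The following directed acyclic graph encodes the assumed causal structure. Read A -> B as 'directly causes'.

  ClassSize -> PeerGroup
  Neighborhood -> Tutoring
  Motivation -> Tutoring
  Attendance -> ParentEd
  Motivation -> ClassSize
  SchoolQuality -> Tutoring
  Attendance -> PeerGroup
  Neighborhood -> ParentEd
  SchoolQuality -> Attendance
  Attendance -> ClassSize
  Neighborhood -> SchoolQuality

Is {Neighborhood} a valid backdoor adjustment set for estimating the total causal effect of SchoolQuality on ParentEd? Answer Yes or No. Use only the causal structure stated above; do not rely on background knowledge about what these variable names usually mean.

Backdoor paths from SchoolQuality to ParentEd (paths whose first edge points into SchoolQuality):
  P1: SchoolQuality <- Neighborhood -> Tutoring <- Motivation -> ClassSize <- Attendance -> ParentEd
  P2: SchoolQuality <- Neighborhood -> Tutoring <- Motivation -> ClassSize -> PeerGroup <- Attendance -> ParentEd
  P3: SchoolQuality <- Neighborhood -> ParentEd
Condition 1 (no descendant of SchoolQuality in the set): holds — descendants of SchoolQuality are {Attendance, ClassSize, ParentEd, PeerGroup, Tutoring}; none are in {Neighborhood}.
Condition 2 (every backdoor path blocked by {Neighborhood}):
  P1: blocked at fork node Neighborhood ∈ conditioning set.
  P2: blocked at fork node Neighborhood ∈ conditioning set.
  P3: blocked at fork node Neighborhood ∈ conditioning set.
{Neighborhood} satisfies the backdoor criterion.

Yes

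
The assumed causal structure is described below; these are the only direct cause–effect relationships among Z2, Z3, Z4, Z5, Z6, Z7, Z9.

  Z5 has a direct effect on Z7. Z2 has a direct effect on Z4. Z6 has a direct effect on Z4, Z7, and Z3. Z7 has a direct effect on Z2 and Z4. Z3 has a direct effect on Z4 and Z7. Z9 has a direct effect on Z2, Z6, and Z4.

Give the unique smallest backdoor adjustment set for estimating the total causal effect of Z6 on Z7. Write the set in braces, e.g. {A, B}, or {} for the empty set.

Variables eligible for adjustment (non-descendants of Z6, excluding Z6 and Z7): {Z5, Z9}.
Backdoor paths from Z6 to Z7:
  P1: Z6 <- Z9 -> Z2 <- Z7
  P2: Z6 <- Z9 -> Z2 -> Z4 <- Z3 -> Z7
  P3: Z6 <- Z9 -> Z2 -> Z4 <- Z7
  P4: Z6 <- Z9 -> Z4 <- Z3 -> Z7
  P5: Z6 <- Z9 -> Z4 <- Z7
  P6: Z6 <- Z9 -> Z4 <- Z2 <- Z7
Each backdoor path contains an unconditioned collider, so every path is already blocked with the empty conditioning set:
  P1: blocked at collider Z2 (neither it nor any descendant is in the conditioning set).
  P2: blocked at collider Z4 (neither it nor any descendant is in the conditioning set).
  P3: blocked at collider Z4 (neither it nor any descendant is in the conditioning set).
  P4: blocked at collider Z4 (neither it nor any descendant is in the conditioning set).
  P5: blocked at collider Z4 (neither it nor any descendant is in the conditioning set).
  P6: blocked at collider Z4 (neither it nor any descendant is in the conditioning set).
The empty set is therefore the unique smallest valid set.

{}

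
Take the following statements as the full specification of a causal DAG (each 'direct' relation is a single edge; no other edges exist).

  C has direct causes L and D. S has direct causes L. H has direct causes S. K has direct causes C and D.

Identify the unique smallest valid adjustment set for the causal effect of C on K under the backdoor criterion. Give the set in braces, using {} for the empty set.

{D}

Variables eligible for adjustment (non-descendants of C, excluding C and K): {D, H, L, S}.
Backdoor paths from C to K:
  P1: C <- D -> K
The empty set is not sufficient: P1 (C <- D -> K) has no collider blocking it and no conditioned non-collider, so it is open.
Try {D}:
  P1: blocked at fork node D ∈ conditioning set.
{D} contains no descendant of C and blocks every backdoor path.
No other singleton works — e.g. {L} leaves P1 open — so {D} is the unique smallest valid adjustment set.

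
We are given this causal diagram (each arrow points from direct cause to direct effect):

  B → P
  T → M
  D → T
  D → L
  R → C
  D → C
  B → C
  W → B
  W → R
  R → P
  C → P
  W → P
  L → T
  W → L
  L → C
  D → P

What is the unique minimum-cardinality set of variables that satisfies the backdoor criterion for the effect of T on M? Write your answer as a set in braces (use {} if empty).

Variables eligible for adjustment (non-descendants of T, excluding T and M): {B, C, D, L, P, R, W}.
Backdoor paths from T to M:
  (none)
With no backdoor paths the empty set already satisfies the criterion, and it is trivially minimal.

{}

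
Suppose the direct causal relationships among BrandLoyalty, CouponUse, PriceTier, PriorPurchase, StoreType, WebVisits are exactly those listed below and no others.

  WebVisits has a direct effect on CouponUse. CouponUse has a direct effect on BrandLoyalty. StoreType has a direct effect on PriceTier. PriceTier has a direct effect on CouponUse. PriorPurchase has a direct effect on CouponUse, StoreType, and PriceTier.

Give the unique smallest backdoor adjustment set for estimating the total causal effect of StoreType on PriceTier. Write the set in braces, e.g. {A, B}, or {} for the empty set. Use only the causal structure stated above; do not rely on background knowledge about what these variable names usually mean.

{PriorPurchase}

Variables eligible for adjustment (non-descendants of StoreType, excluding StoreType and PriceTier): {PriorPurchase, WebVisits}.
Backdoor paths from StoreType to PriceTier:
  P1: StoreType <- PriorPurchase -> PriceTier
  P2: StoreType <- PriorPurchase -> CouponUse <- PriceTier
The empty set is not sufficient: P1 (StoreType <- PriorPurchase -> PriceTier) has no collider blocking it and no conditioned non-collider, so it is open.
Try {PriorPurchase}:
  P1: blocked at fork node PriorPurchase ∈ conditioning set.
  P2: blocked at fork node PriorPurchase ∈ conditioning set.
{PriorPurchase} contains no descendant of StoreType and blocks every backdoor path.
No other singleton works — e.g. {WebVisits} leaves P1 open — so {PriorPurchase} is the unique smallest valid adjustment set.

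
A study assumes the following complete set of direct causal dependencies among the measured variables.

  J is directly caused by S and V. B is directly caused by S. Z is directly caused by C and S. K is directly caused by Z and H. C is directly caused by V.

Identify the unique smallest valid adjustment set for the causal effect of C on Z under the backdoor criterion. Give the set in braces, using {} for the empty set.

{}

Variables eligible for adjustment (non-descendants of C, excluding C and Z): {B, H, J, S, V}.
Backdoor paths from C to Z:
  P1: C <- V -> J <- S -> Z
Each backdoor path contains an unconditioned collider, so every path is already blocked with the empty conditioning set:
  P1: blocked at collider J (neither it nor any descendant is in the conditioning set).
The empty set is therefore the unique smallest valid set.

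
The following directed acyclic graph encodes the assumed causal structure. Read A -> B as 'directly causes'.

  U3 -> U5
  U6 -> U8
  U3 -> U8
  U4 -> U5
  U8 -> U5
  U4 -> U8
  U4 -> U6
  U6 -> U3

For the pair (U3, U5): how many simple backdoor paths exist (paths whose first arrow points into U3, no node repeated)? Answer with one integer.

A backdoor path from U3 to U5 is any simple undirected path whose first edge points into U3 (i.e. leaves U3 via a parent).
Parents of U3: {U6}.
Enumerating:
  P1: U3 <- U6 <- U4 -> U8 -> U5
  P2: U3 <- U6 <- U4 -> U5
  P3: U3 <- U6 -> U8 <- U4 -> U5
  P4: U3 <- U6 -> U8 -> U5
That exhausts the simple backdoor paths. Count: 4.

4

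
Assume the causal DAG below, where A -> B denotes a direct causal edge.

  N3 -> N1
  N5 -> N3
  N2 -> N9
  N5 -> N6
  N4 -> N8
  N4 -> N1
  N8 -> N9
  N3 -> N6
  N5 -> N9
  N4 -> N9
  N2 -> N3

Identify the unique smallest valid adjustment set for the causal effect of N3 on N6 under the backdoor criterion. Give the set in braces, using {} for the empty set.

Variables eligible for adjustment (non-descendants of N3, excluding N3 and N6): {N2, N4, N5, N8, N9}.
Backdoor paths from N3 to N6:
  P1: N3 <- N2 -> N9 <- N5 -> N6
  P2: N3 <- N5 -> N6
The empty set is not sufficient: P2 (N3 <- N5 -> N6) has no collider blocking it and no conditioned non-collider, so it is open.
Try {N5}:
  P1: blocked at collider N9 (neither it nor any descendant is in the conditioning set).
  P2: blocked at fork node N5 ∈ conditioning set.
{N5} contains no descendant of N3 and blocks every backdoor path.
No other singleton works — e.g. {N4} leaves P2 open — so {N5} is the unique smallest valid adjustment set.

{N5}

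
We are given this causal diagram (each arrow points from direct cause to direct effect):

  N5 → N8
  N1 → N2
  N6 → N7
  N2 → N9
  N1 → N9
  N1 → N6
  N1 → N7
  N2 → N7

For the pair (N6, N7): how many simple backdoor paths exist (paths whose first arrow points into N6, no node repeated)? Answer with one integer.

3

A backdoor path from N6 to N7 is any simple undirected path whose first edge points into N6 (i.e. leaves N6 via a parent).
Parents of N6: {N1}.
Enumerating:
  P1: N6 <- N1 -> N2 -> N7
  P2: N6 <- N1 -> N9 <- N2 -> N7
  P3: N6 <- N1 -> N7
That exhausts the simple backdoor paths. Count: 3.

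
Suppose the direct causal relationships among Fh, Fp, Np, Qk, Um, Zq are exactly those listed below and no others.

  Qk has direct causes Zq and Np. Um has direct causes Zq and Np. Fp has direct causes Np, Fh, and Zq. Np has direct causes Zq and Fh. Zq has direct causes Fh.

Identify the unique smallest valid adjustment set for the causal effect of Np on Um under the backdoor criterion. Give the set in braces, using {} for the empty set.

{Zq}

Variables eligible for adjustment (non-descendants of Np, excluding Np and Um): {Fh, Zq}.
Backdoor paths from Np to Um:
  P1: Np <- Fh -> Zq -> Um
  P2: Np <- Fh -> Fp <- Zq -> Um
  P3: Np <- Zq -> Um
The empty set is not sufficient: P1 (Np <- Fh -> Zq -> Um) has no collider blocking it and no conditioned non-collider, so it is open.
Try {Zq}:
  P1: blocked at chain node Zq ∈ conditioning set.
  P2: blocked at collider Fp (neither it nor any descendant is in the conditioning set).
  P3: blocked at fork node Zq ∈ conditioning set.
{Zq} contains no descendant of Np and blocks every backdoor path.
No other singleton works — e.g. {Fh} leaves P3 open — so {Zq} is the unique smallest valid adjustment set.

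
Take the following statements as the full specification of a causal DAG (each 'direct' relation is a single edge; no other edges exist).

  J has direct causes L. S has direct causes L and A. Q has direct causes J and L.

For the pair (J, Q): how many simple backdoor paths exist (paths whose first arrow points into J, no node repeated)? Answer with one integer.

A backdoor path from J to Q is any simple undirected path whose first edge points into J (i.e. leaves J via a parent).
Parents of J: {L}.
Enumerating:
  P1: J <- L -> Q
That exhausts the simple backdoor paths. Count: 1.

1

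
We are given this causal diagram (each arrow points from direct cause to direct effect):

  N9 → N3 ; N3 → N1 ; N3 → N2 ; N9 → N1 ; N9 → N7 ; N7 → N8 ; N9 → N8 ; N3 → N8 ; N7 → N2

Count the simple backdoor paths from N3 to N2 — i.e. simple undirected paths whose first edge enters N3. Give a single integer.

2

A backdoor path from N3 to N2 is any simple undirected path whose first edge points into N3 (i.e. leaves N3 via a parent).
Parents of N3: {N9}.
Enumerating:
  P1: N3 <- N9 -> N7 -> N2
  P2: N3 <- N9 -> N8 <- N7 -> N2
That exhausts the simple backdoor paths. Count: 2.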